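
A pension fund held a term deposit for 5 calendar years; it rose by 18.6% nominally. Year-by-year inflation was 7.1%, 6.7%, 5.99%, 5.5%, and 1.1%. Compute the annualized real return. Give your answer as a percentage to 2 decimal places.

-1.70%

Cumulative inflation factor: 1.071 × 1.067 × 1.0599 × 1.055 × 1.011 ≈ 1.29188.
Nominal growth factor: 1.18600. Real growth factor = 1.18600 / 1.29188 ≈ 0.91804.
Annualized: 0.91804^(1/5) − 1 ≈ -0.01696.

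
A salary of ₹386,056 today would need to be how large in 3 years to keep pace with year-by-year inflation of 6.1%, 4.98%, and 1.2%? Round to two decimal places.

Cumulative price-level factor: 1.061 × 1.0498 × 1.012 = 1.1272038536.
Multiplying ₹386,056 by the price-level factor gives the future nominal sum.

₹435,163.81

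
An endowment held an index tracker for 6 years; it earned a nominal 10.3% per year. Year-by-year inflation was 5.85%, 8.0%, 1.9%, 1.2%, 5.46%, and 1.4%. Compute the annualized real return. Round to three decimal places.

Cumulative inflation factor: 1.0585 × 1.080 × 1.019 × 1.012 × 1.0546 × 1.014 ≈ 1.26065.
Nominal growth factor: 1.80075. Real growth factor = 1.80075 / 1.26065 ≈ 1.42843.
Annualized: 1.42843^(1/6) − 1 ≈ 0.06123.

6.123%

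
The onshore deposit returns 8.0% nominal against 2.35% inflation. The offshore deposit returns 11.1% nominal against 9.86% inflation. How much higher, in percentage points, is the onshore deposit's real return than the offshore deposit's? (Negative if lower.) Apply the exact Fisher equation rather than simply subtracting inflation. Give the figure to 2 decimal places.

The onshore deposit real return: 1.080/1.0235 − 1 = 5.520%.
The offshore deposit real return: 1.111/1.0986 − 1 = 1.129%.
Difference: 5.520 − 1.129 = 4.391 pp.

4.39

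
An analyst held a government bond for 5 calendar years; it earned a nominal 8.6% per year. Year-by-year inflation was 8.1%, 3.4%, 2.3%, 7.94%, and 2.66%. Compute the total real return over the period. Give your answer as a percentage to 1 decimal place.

19.2%

Cumulative inflation factor: 1.081 × 1.034 × 1.023 × 1.0794 × 1.0266 ≈ 1.26708.
Nominal growth factor: 1.51060. Real growth factor = 1.51060 / 1.26708 ≈ 1.19218.
Total real return ≈ 19.2185%.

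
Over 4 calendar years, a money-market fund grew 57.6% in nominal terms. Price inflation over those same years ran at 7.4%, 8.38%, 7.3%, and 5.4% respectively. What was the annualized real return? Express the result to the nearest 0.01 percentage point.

Cumulative inflation factor: 1.074 × 1.0838 × 1.073 × 1.054 ≈ 1.31642.
Nominal growth factor: 1.57600. Real growth factor = 1.57600 / 1.31642 ≈ 1.19719.
Annualized: 1.19719^(1/4) − 1 ≈ 0.04602.

4.60%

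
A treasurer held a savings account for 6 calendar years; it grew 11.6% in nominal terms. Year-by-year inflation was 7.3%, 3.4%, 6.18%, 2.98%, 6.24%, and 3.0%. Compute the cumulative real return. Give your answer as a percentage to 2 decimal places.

-15.93%

Cumulative inflation factor: 1.073 × 1.034 × 1.0618 × 1.0298 × 1.0624 × 1.030 ≈ 1.32752.
Nominal growth factor: 1.11600. Real growth factor = 1.11600 / 1.32752 ≈ 0.84067.
Total real return ≈ -15.9335%.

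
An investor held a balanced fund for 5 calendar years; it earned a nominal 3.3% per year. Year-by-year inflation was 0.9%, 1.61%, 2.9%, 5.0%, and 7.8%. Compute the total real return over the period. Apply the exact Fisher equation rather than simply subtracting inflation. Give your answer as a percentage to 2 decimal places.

-1.50%

Cumulative inflation factor: 1.009 × 1.0161 × 1.029 × 1.050 × 1.078 ≈ 1.19413.
Nominal growth factor: 1.17626. Real growth factor = 1.17626 / 1.19413 ≈ 0.98503.
Total real return ≈ -1.4968%.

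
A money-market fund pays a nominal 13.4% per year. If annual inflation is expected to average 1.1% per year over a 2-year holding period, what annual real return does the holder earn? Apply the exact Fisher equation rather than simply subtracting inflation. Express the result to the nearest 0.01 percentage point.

With constant rates the annual real return is the same each year: (1+13.4%)/(1+1.1%) − 1 = 0.12166.

12.17%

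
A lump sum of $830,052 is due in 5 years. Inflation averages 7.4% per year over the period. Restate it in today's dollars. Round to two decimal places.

$580,876.62

Price-level factor over 5 years: (1 + 7.4%)^5 ≈ 1.4289643919.
Purchasing power today: $830,052 divided by that factor.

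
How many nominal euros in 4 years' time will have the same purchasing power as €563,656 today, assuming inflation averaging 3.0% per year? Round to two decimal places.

Cumulative price-level factor: (1+3.0%)^4 = 1.12550881.
The nominal amount required is €563,656 scaled up by that factor.

€634,399.79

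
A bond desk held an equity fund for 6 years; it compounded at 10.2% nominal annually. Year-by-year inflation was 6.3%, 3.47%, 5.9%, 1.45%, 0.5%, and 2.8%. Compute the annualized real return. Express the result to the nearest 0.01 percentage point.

Cumulative inflation factor: 1.063 × 1.0347 × 1.059 × 1.0145 × 1.005 × 1.028 ≈ 1.22083.
Nominal growth factor: 1.79098. Real growth factor = 1.79098 / 1.22083 ≈ 1.46702.
Annualized: 1.46702^(1/6) − 1 ≈ 0.06596.

6.60%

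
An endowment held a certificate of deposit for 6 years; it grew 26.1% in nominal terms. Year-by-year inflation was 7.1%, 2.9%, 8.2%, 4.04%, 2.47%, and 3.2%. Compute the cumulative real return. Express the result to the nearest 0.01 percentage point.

-3.88%

Cumulative inflation factor: 1.071 × 1.029 × 1.082 × 1.0404 × 1.0247 × 1.032 ≈ 1.31192.
Nominal growth factor: 1.26100. Real growth factor = 1.26100 / 1.31192 ≈ 0.96118.
Total real return ≈ -3.8817%.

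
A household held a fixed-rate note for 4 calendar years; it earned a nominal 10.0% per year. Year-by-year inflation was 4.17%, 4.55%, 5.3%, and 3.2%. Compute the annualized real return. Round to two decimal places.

5.46%

Cumulative inflation factor: 1.0417 × 1.0455 × 1.053 × 1.032 ≈ 1.18352.
Nominal growth factor: 1.46410. Real growth factor = 1.46410 / 1.18352 ≈ 1.23707.
Annualized: 1.23707^(1/4) − 1 ≈ 0.05463.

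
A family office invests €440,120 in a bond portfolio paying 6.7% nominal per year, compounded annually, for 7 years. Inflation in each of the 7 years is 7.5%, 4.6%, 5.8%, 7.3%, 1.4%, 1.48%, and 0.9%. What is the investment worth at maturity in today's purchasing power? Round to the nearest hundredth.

Nominal value at maturity: €440,120 × (1 + 6.7%)^7 ≈ €692,982.14.
Price-level factor over 7 years: 1.075 × 1.046 × 1.058 × 1.073 × 1.014 × 1.0148 × 1.009 ≈ 1.3253638421.
The maturity value deflated by that factor is the answer in today's purchasing power.

€522,861.81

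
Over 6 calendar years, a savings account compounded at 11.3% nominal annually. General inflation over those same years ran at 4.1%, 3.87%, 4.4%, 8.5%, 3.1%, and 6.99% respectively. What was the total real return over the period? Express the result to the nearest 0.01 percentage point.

40.70%

Cumulative inflation factor: 1.041 × 1.0387 × 1.044 × 1.085 × 1.031 × 1.0699 ≈ 1.35105.
Nominal growth factor: 1.90095. Real growth factor = 1.90095 / 1.35105 ≈ 1.40701.
Total real return ≈ 40.7013%.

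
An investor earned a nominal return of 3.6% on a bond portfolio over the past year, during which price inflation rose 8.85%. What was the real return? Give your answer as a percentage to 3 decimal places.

Real return via the Fisher equation: (1 + 3.6%)/(1 + 8.85%) − 1 = 1.036/1.0885 − 1 ≈ -0.04823.

-4.823%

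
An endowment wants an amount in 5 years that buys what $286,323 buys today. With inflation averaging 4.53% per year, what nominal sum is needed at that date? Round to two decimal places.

Cumulative price-level factor: (1+4.53%)^5 ≈ 1.2479717429.
The nominal amount required is $286,323 scaled up by that factor.

$357,323.01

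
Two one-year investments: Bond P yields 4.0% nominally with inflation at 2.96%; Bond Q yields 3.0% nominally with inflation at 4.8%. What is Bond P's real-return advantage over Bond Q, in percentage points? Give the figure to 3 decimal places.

Bond P real return: 1.040/1.0296 − 1 = 1.0101%.
Bond Q real return: 1.030/1.048 − 1 = -1.7176%.
Difference: 1.0101 − (-1.7176) = 2.7277 pp.

2.728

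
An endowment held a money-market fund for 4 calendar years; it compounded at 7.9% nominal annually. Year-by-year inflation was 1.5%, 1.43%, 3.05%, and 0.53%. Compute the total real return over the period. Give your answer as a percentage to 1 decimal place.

Cumulative inflation factor: 1.015 × 1.0143 × 1.0305 × 1.0053 ≈ 1.06654.
Nominal growth factor: 1.35546. Real growth factor = 1.35546 / 1.06654 ≈ 1.27089.
Total real return ≈ 27.0895%.

27.1%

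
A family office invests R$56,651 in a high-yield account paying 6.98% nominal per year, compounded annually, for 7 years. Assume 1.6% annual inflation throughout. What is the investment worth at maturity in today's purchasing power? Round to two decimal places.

Nominal value at maturity: R$56,651 × (1 + 6.98%)^7 ≈ R$90,850.17.
Price-level factor over 7 years: (1 + 1.6%)^7 ≈ 1.1175216759.
Dividing the nominal maturity value by the price-level factor gives the value in today's money.

R$81,296.11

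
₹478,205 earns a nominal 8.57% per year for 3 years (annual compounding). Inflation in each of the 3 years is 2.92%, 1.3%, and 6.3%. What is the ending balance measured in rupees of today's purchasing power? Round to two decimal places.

Nominal value at maturity: ₹478,205 × (1 + 8.57%)^3 ≈ ₹611,989.01.
Price-level factor over 3 years: 1.0292 × 1.013 × 1.063 = 1.1082621148.
Dividing the nominal maturity value by the price-level factor gives the value in today's money.

₹552,206.02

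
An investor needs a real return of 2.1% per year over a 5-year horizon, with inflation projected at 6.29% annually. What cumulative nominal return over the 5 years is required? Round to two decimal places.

Required annual nominal rate: (1+2.1%)(1+6.29%) − 1 = 8.52209%.
Cumulative over 5 years: (1 + 0.0852209)^5 − 1 ≈ 0.50519.

50.52%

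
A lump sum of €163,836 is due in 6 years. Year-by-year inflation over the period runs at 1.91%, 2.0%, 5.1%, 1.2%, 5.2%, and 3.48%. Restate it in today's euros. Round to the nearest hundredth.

Price-level factor over 6 years: 1.0191 × 1.020 × 1.051 × 1.012 × 1.052 × 1.0348 ≈ 1.2035727927.
Purchasing power today: €163,836 divided by that factor.

€136,124.71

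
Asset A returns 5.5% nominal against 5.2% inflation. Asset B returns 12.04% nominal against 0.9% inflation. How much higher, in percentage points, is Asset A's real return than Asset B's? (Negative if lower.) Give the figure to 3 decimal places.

Asset A real return: 1.055/1.052 − 1 = 0.2852%.
Asset B real return: 1.1204/1.009 − 1 = 11.0406%.
Difference: 0.2852 − 11.0406 = -10.7554 pp.

-10.755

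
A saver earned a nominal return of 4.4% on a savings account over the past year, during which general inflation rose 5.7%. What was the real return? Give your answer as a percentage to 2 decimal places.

Real return via the Fisher equation: (1 + 4.4%)/(1 + 5.7%) − 1 = 1.044/1.057 − 1 ≈ -0.01230.

-1.23%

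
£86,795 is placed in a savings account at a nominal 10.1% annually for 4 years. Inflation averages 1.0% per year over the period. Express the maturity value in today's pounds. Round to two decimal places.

Nominal value at maturity: £86,795 × (1 + 10.1%)^4 ≈ £127,539.29.
Price-level factor over 4 years: (1 + 1.0%)^4 = 1.04060401.
The maturity value deflated by that factor is the answer in today's purchasing power.

£122,562.75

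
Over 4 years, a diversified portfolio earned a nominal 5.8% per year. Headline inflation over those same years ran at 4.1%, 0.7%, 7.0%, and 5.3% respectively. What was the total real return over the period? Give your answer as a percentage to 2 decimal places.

6.08%

Cumulative inflation factor: 1.041 × 1.007 × 1.070 × 1.053 ≈ 1.18112.
Nominal growth factor: 1.25298. Real growth factor = 1.25298 / 1.18112 ≈ 1.06084.
Total real return ≈ 6.0841%.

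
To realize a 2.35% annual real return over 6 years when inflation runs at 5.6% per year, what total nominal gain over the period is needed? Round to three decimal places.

Required annual nominal rate: (1+2.35%)(1+5.6%) − 1 = 8.0816%.
Cumulative over 6 years: (1 + 0.080816)^6 − 1 ≈ 0.59408.

59.408%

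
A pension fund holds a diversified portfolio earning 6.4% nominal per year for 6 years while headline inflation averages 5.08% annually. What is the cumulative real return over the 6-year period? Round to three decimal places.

The annual real rate is (1+6.4%)/(1+5.08%) − 1 = 1.2562%.
Compounded over 6 years: (1 + 0.012562)^6 − 1 ≈ 0.07778.

7.778%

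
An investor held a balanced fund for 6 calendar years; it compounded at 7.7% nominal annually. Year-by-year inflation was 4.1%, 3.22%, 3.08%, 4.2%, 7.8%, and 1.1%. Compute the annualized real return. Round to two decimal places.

3.66%

Cumulative inflation factor: 1.041 × 1.0322 × 1.0308 × 1.042 × 1.078 × 1.011 ≈ 1.25784.
Nominal growth factor: 1.56061. Real growth factor = 1.56061 / 1.25784 ≈ 1.24070.
Annualized: 1.24070^(1/6) − 1 ≈ 0.03660.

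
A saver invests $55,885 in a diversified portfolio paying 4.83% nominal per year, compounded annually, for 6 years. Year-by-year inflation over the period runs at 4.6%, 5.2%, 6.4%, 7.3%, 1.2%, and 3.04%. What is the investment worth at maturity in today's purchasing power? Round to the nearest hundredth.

$56,615.28

Nominal value at maturity: $55,885 × (1 + 4.83%)^6 ≈ $74,166.67.
Price-level factor over 6 years: 1.046 × 1.052 × 1.064 × 1.073 × 1.012 × 1.0304 ≈ 1.3100115864.
The maturity value deflated by that factor is the answer in today's purchasing power.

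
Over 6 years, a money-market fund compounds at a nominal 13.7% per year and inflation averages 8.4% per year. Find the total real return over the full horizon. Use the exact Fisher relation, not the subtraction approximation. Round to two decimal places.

The annual real rate is (1+13.7%)/(1+8.4%) − 1 = 4.8893%.
Compounded over 6 years: (1 + 0.048893)^6 − 1 ≈ 0.33164.

33.16%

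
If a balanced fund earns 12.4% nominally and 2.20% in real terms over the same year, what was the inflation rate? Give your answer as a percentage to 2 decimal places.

9.98%

From (1+r_nom) = (1+r_real)(1+π), we get 1+π = (1 + 12.4%)/(1 + 2.20%) = 1.124/1.0220 ≈ 1.09980.
So π ≈ 9.9804%.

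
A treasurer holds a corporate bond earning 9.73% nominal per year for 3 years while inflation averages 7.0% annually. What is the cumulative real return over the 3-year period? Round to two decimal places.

The annual real rate is (1+9.73%)/(1+7.0%) − 1 = 2.5514%.
Compounded over 3 years: (1 + 0.025514)^3 − 1 ≈ 0.07851.

7.85%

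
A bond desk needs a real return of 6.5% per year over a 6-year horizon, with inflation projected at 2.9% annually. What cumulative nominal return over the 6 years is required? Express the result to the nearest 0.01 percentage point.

Required annual nominal rate: (1+6.5%)(1+2.9%) − 1 = 9.5885%.
Cumulative over 6 years: (1 + 0.095885)^6 − 1 ≈ 0.73217.

73.22%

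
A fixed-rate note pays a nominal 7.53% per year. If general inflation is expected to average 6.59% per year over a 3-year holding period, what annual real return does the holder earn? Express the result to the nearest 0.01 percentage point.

0.88%

With constant rates the annual real return is the same each year: (1+7.53%)/(1+6.59%) − 1 = 0.00882.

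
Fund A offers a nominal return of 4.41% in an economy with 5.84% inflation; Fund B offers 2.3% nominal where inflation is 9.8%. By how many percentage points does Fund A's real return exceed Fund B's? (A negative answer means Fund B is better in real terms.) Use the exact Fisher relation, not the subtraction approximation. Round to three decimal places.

Fund A real return: 1.0441/1.0584 − 1 = -1.3511%.
Fund B real return: 1.023/1.098 − 1 = -6.8306%.
Difference: -1.3511 − (-6.8306) = 5.4795 pp.

5.480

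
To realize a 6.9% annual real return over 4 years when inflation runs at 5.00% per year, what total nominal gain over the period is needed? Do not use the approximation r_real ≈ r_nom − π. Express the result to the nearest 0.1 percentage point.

Required annual nominal rate: (1+6.9%)(1+5.00%) − 1 = 12.245%.
Cumulative over 4 years: (1 + 0.12245)^4 − 1 ≈ 0.58733.

58.7%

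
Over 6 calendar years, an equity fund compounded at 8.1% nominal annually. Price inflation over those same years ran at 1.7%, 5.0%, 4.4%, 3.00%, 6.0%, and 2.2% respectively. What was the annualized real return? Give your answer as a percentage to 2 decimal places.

Cumulative inflation factor: 1.017 × 1.050 × 1.044 × 1.0300 × 1.060 × 1.022 ≈ 1.24396.
Nominal growth factor: 1.59571. Real growth factor = 1.59571 / 1.24396 ≈ 1.28277.
Annualized: 1.28277^(1/6) − 1 ≈ 0.04238.

4.24%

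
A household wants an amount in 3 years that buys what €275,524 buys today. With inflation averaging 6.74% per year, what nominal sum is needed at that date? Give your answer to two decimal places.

€335,074.23

Cumulative price-level factor: (1+6.74%)^3 ≈ 1.2161344620.
The nominal amount required is €275,524 scaled up by that factor.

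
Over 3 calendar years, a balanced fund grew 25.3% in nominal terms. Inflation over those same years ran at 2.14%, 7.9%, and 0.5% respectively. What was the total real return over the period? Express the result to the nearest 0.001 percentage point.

Cumulative inflation factor: 1.0214 × 1.079 × 1.005 ≈ 1.10760.
Nominal growth factor: 1.25300. Real growth factor = 1.25300 / 1.10760 ≈ 1.13127.
Total real return ≈ 13.1274%.

13.127%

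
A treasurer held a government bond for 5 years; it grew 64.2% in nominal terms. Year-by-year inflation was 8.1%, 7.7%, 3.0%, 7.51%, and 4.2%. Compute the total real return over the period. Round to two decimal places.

Cumulative inflation factor: 1.081 × 1.077 × 1.030 × 1.0751 × 1.042 ≈ 1.34337.
Nominal growth factor: 1.64200. Real growth factor = 1.64200 / 1.34337 ≈ 1.22230.
Total real return ≈ 22.2300%.

22.23%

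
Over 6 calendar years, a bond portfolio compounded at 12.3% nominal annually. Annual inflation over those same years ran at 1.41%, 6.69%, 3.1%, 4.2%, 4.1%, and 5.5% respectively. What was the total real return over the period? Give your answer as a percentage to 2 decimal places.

57.12%

Cumulative inflation factor: 1.0141 × 1.0669 × 1.031 × 1.042 × 1.041 × 1.055 ≈ 1.27654.
Nominal growth factor: 2.00576. Real growth factor = 2.00576 / 1.27654 ≈ 1.57125.
Total real return ≈ 57.1247%.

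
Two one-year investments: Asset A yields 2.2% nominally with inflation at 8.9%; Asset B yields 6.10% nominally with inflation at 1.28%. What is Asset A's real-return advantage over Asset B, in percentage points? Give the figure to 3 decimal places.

-10.912

Asset A real return: 1.022/1.089 − 1 = -6.1524%.
Asset B real return: 1.0610/1.0128 − 1 = 4.7591%.
Difference: -6.1524 − 4.7591 = -10.9115 pp.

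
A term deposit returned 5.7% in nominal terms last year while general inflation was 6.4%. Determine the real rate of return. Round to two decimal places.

-0.66%

Real return via the Fisher equation: (1 + 5.7%)/(1 + 6.4%) − 1 = 1.057/1.064 − 1 ≈ -0.00658.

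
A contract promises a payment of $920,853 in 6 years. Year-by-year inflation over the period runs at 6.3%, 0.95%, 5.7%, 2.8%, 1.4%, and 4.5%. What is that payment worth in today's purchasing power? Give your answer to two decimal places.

Price-level factor over 6 years: 1.063 × 1.0095 × 1.057 × 1.028 × 1.014 × 1.045 ≈ 1.2355545809.
Purchasing power today: $920,853 divided by that factor.

$745,295.28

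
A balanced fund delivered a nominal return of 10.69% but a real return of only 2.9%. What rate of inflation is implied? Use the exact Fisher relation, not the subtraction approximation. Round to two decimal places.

7.57%

From (1+r_nom) = (1+r_real)(1+π), we get 1+π = (1 + 10.69%)/(1 + 2.9%) = 1.1069/1.029 ≈ 1.07570.
So π ≈ 7.5705%.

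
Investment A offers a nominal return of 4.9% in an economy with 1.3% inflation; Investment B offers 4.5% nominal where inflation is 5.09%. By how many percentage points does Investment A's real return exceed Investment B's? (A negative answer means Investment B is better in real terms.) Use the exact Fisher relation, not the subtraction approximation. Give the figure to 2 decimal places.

4.12

Investment A real return: 1.049/1.013 − 1 = 3.554%.
Investment B real return: 1.045/1.0509 − 1 = -0.561%.
Difference: 3.554 − (-0.561) = 4.115 pp.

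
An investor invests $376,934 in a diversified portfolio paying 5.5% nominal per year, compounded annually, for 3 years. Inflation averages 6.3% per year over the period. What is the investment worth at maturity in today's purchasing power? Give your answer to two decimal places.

Nominal value at maturity: $376,934 × (1 + 5.5%)^3 ≈ $442,611.50.
Price-level factor over 3 years: (1 + 6.3%)^3 = 1.201157047.
The maturity value deflated by that factor is the answer in today's purchasing power.

$368,487.62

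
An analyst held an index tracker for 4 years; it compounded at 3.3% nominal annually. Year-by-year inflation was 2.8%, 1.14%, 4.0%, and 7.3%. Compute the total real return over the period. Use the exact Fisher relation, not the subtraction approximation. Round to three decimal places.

-1.859%

Cumulative inflation factor: 1.028 × 1.0114 × 1.040 × 1.073 ≈ 1.16024.
Nominal growth factor: 1.13868. Real growth factor = 1.13868 / 1.16024 ≈ 0.98141.
Total real return ≈ -1.8586%.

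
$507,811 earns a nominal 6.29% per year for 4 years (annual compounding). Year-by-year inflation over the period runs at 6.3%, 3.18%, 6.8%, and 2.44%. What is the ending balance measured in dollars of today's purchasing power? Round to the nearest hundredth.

Nominal value at maturity: $507,811 × (1 + 6.29%)^4 ≈ $648,144.34.
Price-level factor over 4 years: 1.063 × 1.0318 × 1.068 × 1.0244 ≈ 1.1999678504.
Dividing the nominal maturity value by the price-level factor gives the value in today's money.

$540,134.75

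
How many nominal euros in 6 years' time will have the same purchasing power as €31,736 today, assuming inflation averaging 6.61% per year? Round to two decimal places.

€46,595.06

Cumulative price-level factor: (1+6.61%)^6 ≈ 1.4682082501.
The nominal amount required is €31,736 scaled up by that factor.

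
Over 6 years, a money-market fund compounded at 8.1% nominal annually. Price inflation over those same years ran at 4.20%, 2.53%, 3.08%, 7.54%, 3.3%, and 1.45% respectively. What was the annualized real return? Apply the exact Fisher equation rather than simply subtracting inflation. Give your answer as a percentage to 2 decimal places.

Cumulative inflation factor: 1.0420 × 1.0253 × 1.0308 × 1.0754 × 1.033 × 1.0145 ≈ 1.24112.
Nominal growth factor: 1.59571. Real growth factor = 1.59571 / 1.24112 ≈ 1.28570.
Annualized: 1.28570^(1/6) − 1 ≈ 0.04277.

4.28%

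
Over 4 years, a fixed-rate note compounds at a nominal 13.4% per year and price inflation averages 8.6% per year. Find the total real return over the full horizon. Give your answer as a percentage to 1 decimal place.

The annual real rate is (1+13.4%)/(1+8.6%) − 1 = 4.4199%.
Compounded over 4 years: (1 + 0.044199)^4 − 1 ≈ 0.18887.

18.9%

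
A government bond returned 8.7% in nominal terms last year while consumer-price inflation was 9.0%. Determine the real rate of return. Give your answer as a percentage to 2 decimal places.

Real return via the Fisher equation: (1 + 8.7%)/(1 + 9.0%) − 1 = 1.087/1.090 − 1 ≈ -0.00275.

-0.28%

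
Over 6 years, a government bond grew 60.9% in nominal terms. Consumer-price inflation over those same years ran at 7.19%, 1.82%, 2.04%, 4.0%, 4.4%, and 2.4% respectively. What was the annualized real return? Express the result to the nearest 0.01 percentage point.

4.46%

Cumulative inflation factor: 1.0719 × 1.0182 × 1.0204 × 1.040 × 1.044 × 1.024 ≈ 1.23820.
Nominal growth factor: 1.60900. Real growth factor = 1.60900 / 1.23820 ≈ 1.29946.
Annualized: 1.29946^(1/6) − 1 ≈ 0.04463.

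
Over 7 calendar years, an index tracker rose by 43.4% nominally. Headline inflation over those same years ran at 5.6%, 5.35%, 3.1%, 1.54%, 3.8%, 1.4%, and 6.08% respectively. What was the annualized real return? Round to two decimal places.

Cumulative inflation factor: 1.056 × 1.0535 × 1.031 × 1.0154 × 1.038 × 1.014 × 1.0608 ≈ 1.30036.
Nominal growth factor: 1.43400. Real growth factor = 1.43400 / 1.30036 ≈ 1.10277.
Annualized: 1.10277^(1/7) − 1 ≈ 0.01407.

1.41%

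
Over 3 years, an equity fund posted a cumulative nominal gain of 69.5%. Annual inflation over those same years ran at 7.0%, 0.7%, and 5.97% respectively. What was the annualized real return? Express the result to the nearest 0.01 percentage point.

14.08%

Cumulative inflation factor: 1.070 × 1.007 × 1.0597 ≈ 1.14182.
Nominal growth factor: 1.69500. Real growth factor = 1.69500 / 1.14182 ≈ 1.48448.
Annualized: 1.48448^(1/3) − 1 ≈ 0.14075.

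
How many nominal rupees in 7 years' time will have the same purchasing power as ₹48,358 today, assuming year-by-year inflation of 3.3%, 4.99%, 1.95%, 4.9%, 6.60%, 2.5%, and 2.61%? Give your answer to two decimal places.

Cumulative price-level factor: 1.033 × 1.0499 × 1.0195 × 1.049 × 1.0660 × 1.025 × 1.0261 ≈ 1.3004142900.
Multiplying ₹48,358 by the price-level factor gives the future nominal sum.

₹62,885.43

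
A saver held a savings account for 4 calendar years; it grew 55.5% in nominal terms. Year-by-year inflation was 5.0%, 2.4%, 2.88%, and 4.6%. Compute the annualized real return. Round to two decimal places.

Cumulative inflation factor: 1.050 × 1.024 × 1.0288 × 1.046 ≈ 1.15705.
Nominal growth factor: 1.55500. Real growth factor = 1.55500 / 1.15705 ≈ 1.34394.
Annualized: 1.34394^(1/4) − 1 ≈ 0.07670.

7.67%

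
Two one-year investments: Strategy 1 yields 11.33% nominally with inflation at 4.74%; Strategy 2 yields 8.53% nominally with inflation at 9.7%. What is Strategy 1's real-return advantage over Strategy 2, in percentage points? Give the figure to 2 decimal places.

Strategy 1 real return: 1.1133/1.0474 − 1 = 6.292%.
Strategy 2 real return: 1.0853/1.097 − 1 = -1.067%.
Difference: 6.292 − (-1.067) = 7.359 pp.

7.36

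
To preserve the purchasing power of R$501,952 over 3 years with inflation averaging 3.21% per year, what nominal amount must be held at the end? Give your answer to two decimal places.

Cumulative price-level factor: (1+3.21%)^3 ≈ 1.0994243062.
The nominal amount required is R$501,952 scaled up by that factor.

R$551,858.23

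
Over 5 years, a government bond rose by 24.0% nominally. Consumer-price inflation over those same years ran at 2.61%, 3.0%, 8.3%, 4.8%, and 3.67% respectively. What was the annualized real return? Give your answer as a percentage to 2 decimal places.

Cumulative inflation factor: 1.0261 × 1.030 × 1.083 × 1.048 × 1.0367 ≈ 1.24357.
Nominal growth factor: 1.24000. Real growth factor = 1.24000 / 1.24357 ≈ 0.99713.
Annualized: 0.99713^(1/5) − 1 ≈ -0.00057.

-0.06%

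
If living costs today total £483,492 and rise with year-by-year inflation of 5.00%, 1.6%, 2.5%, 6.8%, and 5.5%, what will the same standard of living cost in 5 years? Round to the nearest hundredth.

£595,689.41

Cumulative price-level factor: 1.0500 × 1.016 × 1.025 × 1.068 × 1.055 = 1.2320563878.
The nominal amount required is £483,492 scaled up by that factor.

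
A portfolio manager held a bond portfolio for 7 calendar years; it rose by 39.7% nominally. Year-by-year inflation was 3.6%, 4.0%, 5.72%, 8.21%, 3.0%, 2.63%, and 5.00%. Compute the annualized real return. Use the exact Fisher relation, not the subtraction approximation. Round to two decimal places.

0.30%

Cumulative inflation factor: 1.036 × 1.040 × 1.0572 × 1.0821 × 1.030 × 1.0263 × 1.0500 ≈ 1.36810.
Nominal growth factor: 1.39700. Real growth factor = 1.39700 / 1.36810 ≈ 1.02112.
Annualized: 1.02112^(1/7) − 1 ≈ 0.00299.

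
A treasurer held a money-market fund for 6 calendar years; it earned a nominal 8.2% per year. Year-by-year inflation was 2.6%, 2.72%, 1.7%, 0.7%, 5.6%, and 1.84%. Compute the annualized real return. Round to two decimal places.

5.55%

Cumulative inflation factor: 1.026 × 1.0272 × 1.017 × 1.007 × 1.056 × 1.0184 ≈ 1.16074.
Nominal growth factor: 1.60459. Real growth factor = 1.60459 / 1.16074 ≈ 1.38238.
Annualized: 1.38238^(1/6) − 1 ≈ 0.05545.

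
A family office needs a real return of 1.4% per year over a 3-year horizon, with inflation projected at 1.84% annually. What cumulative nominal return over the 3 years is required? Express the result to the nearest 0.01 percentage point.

Required annual nominal rate: (1+1.4%)(1+1.84%) − 1 = 3.26576%.
Cumulative over 3 years: (1 + 0.0326576)^3 − 1 ≈ 0.10121.

10.12%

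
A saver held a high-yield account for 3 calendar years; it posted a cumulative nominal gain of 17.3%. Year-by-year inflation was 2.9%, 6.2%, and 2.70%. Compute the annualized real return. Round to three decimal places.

Cumulative inflation factor: 1.029 × 1.062 × 1.0270 ≈ 1.12230.
Nominal growth factor: 1.17300. Real growth factor = 1.17300 / 1.12230 ≈ 1.04517.
Annualized: 1.04517^(1/3) − 1 ≈ 0.01484.

1.484%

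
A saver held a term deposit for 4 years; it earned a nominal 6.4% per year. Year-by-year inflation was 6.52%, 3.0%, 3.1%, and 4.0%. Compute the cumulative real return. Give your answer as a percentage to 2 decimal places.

Cumulative inflation factor: 1.0652 × 1.030 × 1.031 × 1.040 ≈ 1.17641.
Nominal growth factor: 1.28164. Real growth factor = 1.28164 / 1.17641 ≈ 1.08945.
Total real return ≈ 8.9447%.

8.94%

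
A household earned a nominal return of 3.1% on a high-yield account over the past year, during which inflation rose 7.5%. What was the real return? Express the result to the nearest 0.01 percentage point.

-4.09%

Real return via the Fisher equation: (1 + 3.1%)/(1 + 7.5%) − 1 = 1.031/1.075 − 1 ≈ -0.04093.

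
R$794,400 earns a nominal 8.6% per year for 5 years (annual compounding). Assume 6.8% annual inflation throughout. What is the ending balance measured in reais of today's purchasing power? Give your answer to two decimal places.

R$863,638.71

Nominal value at maturity: R$794,400 × (1 + 8.6%)^5 ≈ R$1,200,019.66.
Price-level factor over 5 years: (1 + 6.8%)^5 ≈ 1.3894926808.
The maturity value deflated by that factor is the answer in today's purchasing power.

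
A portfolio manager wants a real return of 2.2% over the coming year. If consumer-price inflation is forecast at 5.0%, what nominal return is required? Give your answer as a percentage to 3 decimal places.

7.310%

By the Fisher equation, 1 + r_nom = (1 + 2.2%)(1 + 5.0%) = 1.022 × 1.050 = 1.0731.
So r_nom = 7.31%.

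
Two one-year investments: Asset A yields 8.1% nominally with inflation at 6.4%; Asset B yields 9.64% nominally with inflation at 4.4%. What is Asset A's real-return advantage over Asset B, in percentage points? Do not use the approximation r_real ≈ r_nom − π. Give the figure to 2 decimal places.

-3.42

Asset A real return: 1.081/1.064 − 1 = 1.598%.
Asset B real return: 1.0964/1.044 − 1 = 5.019%.
Difference: 1.598 − 5.019 = -3.421 pp.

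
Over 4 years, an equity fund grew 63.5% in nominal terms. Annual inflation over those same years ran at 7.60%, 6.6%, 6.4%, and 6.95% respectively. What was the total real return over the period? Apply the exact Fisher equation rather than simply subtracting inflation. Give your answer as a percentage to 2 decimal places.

Cumulative inflation factor: 1.0760 × 1.066 × 1.064 × 1.0695 ≈ 1.30524.
Nominal growth factor: 1.63500. Real growth factor = 1.63500 / 1.30524 ≈ 1.25264.
Total real return ≈ 25.2639%.

25.26%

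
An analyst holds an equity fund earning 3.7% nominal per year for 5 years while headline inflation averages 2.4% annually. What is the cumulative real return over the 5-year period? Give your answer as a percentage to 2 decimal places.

6.51%

The annual real rate is (1+3.7%)/(1+2.4%) − 1 = 1.2695%.
Compounded over 5 years: (1 + 0.012695)^5 − 1 ≈ 0.06511.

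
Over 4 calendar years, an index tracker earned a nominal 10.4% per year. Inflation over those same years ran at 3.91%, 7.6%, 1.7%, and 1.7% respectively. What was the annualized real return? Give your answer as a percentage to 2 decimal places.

Cumulative inflation factor: 1.0391 × 1.076 × 1.017 × 1.017 ≈ 1.15641.
Nominal growth factor: 1.48551. Real growth factor = 1.48551 / 1.15641 ≈ 1.28459.
Annualized: 1.28459^(1/4) − 1 ≈ 0.06461.

6.46%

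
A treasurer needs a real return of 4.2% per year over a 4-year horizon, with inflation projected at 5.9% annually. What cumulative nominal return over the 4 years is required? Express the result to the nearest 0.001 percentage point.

Required annual nominal rate: (1+4.2%)(1+5.9%) − 1 = 10.3478%.
Cumulative over 4 years: (1 + 0.103478)^4 − 1 ≈ 0.48270.

48.270%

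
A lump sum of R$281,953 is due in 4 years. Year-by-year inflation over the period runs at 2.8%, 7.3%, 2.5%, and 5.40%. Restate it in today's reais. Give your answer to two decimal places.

R$236,602.54

Price-level factor over 4 years: 1.028 × 1.073 × 1.025 × 1.0540 = 1.1916735854.
Purchasing power today: R$281,953 divided by that factor.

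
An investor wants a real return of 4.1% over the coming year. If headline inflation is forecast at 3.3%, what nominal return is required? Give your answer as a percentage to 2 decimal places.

By the Fisher equation, 1 + r_nom = (1 + 4.1%)(1 + 3.3%) = 1.041 × 1.033 = 1.075353.
So r_nom = 7.5353%.

7.54%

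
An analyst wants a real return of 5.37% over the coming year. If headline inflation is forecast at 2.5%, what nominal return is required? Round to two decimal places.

By the Fisher equation, 1 + r_nom = (1 + 5.37%)(1 + 2.5%) = 1.0537 × 1.025 = 1.0800425.
So r_nom = 8.00425%.

8.00%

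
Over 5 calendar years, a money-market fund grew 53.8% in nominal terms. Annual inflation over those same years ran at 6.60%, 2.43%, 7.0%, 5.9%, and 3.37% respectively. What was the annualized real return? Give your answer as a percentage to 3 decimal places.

Cumulative inflation factor: 1.0660 × 1.0243 × 1.070 × 1.059 × 1.0337 ≈ 1.27896.
Nominal growth factor: 1.53800. Real growth factor = 1.53800 / 1.27896 ≈ 1.20253.
Annualized: 1.20253^(1/5) − 1 ≈ 0.03758.

3.758%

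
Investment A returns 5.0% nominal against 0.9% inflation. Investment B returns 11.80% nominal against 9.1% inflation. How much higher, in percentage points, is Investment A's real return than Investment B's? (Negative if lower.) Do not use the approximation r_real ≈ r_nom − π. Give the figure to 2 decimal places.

Investment A real return: 1.050/1.009 − 1 = 4.063%.
Investment B real return: 1.1180/1.091 − 1 = 2.475%.
Difference: 4.063 − 2.475 = 1.588 pp.

1.59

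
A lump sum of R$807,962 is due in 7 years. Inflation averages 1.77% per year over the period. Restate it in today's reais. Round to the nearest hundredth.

Price-level factor over 7 years: (1 + 1.77%)^7 ≈ 1.1306766451.
Purchasing power today: R$807,962 divided by that factor.

R$714,582.73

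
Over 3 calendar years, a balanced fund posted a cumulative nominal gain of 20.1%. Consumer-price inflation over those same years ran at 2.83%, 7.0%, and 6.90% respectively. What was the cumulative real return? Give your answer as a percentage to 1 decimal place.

2.1%

Cumulative inflation factor: 1.0283 × 1.070 × 1.0690 ≈ 1.17620.
Nominal growth factor: 1.20100. Real growth factor = 1.20100 / 1.17620 ≈ 1.02108.
Total real return ≈ 2.1085%.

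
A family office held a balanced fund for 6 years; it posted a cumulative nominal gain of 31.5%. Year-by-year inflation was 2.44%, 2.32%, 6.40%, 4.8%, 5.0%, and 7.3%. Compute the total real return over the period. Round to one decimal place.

Cumulative inflation factor: 1.0244 × 1.0232 × 1.0640 × 1.048 × 1.050 × 1.073 ≈ 1.31681.
Nominal growth factor: 1.31500. Real growth factor = 1.31500 / 1.31681 ≈ 0.99863.
Total real return ≈ -0.1372%.

-0.1%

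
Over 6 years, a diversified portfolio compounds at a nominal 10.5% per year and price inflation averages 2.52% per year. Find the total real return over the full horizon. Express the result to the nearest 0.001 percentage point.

56.791%

The annual real rate is (1+10.5%)/(1+2.52%) − 1 = 7.7838%.
Compounded over 6 years: (1 + 0.077838)^6 − 1 ≈ 0.56791.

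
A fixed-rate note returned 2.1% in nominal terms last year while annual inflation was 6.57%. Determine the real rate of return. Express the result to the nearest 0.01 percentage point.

Real return via the Fisher equation: (1 + 2.1%)/(1 + 6.57%) − 1 = 1.021/1.0657 − 1 ≈ -0.04194.

-4.19%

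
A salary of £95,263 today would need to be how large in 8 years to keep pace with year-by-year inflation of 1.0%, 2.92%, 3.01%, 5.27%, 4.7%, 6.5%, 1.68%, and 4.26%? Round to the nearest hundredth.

£126,934.29

Cumulative price-level factor: 1.010 × 1.0292 × 1.0301 × 1.0527 × 1.047 × 1.065 × 1.0168 × 1.0426 ≈ 1.3324616215.
Multiplying £95,263 by the price-level factor gives the future nominal sum.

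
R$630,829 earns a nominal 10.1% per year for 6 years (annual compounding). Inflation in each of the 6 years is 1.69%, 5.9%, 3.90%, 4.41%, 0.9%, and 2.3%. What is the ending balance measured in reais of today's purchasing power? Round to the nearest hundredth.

Nominal value at maturity: R$630,829 × (1 + 10.1%)^6 ≈ R$1,123,661.66.
Price-level factor over 6 years: 1.0169 × 1.059 × 1.0390 × 1.0441 × 1.009 × 1.023 ≈ 1.2058648908.
Dividing the nominal maturity value by the price-level factor gives the value in today's money.

R$931,830.48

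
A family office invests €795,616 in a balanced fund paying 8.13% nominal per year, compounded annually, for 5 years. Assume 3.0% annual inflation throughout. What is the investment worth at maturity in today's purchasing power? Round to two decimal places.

Nominal value at maturity: €795,616 × (1 + 8.13%)^5 ≈ €1,176,073.66.
Price-level factor over 5 years: (1 + 3.0%)^5 = 1.1592740743.
The maturity value deflated by that factor is the answer in today's purchasing power.

€1,014,491.47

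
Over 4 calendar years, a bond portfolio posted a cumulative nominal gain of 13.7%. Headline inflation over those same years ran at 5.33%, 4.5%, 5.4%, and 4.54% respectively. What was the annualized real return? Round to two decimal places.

-1.60%

Cumulative inflation factor: 1.0533 × 1.045 × 1.054 × 1.0454 ≈ 1.21281.
Nominal growth factor: 1.13700. Real growth factor = 1.13700 / 1.21281 ≈ 0.93750.
Annualized: 0.93750^(1/4) − 1 ≈ -0.01601.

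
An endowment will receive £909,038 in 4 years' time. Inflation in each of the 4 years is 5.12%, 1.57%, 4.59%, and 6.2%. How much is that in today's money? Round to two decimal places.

£766,507.76

Price-level factor over 4 years: 1.0512 × 1.0157 × 1.0459 × 1.062 ≈ 1.1859475559.
Purchasing power today: £909,038 divided by that factor.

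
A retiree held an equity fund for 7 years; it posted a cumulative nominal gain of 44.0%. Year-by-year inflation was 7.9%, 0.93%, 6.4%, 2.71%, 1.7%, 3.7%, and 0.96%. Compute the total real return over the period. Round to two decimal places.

Cumulative inflation factor: 1.079 × 1.0093 × 1.064 × 1.0271 × 1.017 × 1.037 × 1.0096 ≈ 1.26720.
Nominal growth factor: 1.44000. Real growth factor = 1.44000 / 1.26720 ≈ 1.13636.
Total real return ≈ 13.6364%.

13.64%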